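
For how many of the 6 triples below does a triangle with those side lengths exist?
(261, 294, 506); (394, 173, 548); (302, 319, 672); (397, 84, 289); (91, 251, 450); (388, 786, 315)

2

(261,294,506): 261+294 > 506 → valid
(173,394,548): 173+394 > 548 → valid
(302,319,672): 302+319 ≤ 672 → not valid
(84,289,397): 84+289 ≤ 397 → not valid
(91,251,450): 91+251 ≤ 450 → not valid
(315,388,786): 315+388 ≤ 786 → not valid
2 of the 6 triples form a triangle.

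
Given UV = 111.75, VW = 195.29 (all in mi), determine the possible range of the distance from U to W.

By the triangle inequality, |111.75 − 195.29| ≤ UW ≤ 111.75 + 195.29.

83.54 ≤ UW ≤ 307.04 mi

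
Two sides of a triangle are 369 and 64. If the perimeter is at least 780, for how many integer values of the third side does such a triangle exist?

86

Triangle inequality: 305 < x < 433. Perimeter ≥ 780 gives x ≥ 780 − 369 − 64 = 347.
So 347 ≤ x < 433; integers 347 through 432: 86 values.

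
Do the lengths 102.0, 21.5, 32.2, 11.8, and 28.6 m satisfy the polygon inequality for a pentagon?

For a pentagon, each side must be shorter than the sum of the others.
Here the longest side is 102.0, but the remaining 4 sides sum to only 94.1.

No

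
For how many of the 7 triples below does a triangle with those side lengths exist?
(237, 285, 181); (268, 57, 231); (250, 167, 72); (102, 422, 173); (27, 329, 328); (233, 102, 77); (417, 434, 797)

(181,237,285): 181+237 > 285 → valid
(57,231,268): 57+231 > 268 → valid
(72,167,250): 72+167 ≤ 250 → not valid
(102,173,422): 102+173 ≤ 422 → not valid
(27,328,329): 27+328 > 329 → valid
(77,102,233): 77+102 ≤ 233 → not valid
(417,434,797): 417+434 > 797 → valid
4 of the 7 triples form a triangle.

4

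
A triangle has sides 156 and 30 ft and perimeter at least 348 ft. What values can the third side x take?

Triangle inequality alone gives 126 < x < 186.
The perimeter condition gives x ≥ 348 − 156 − 30 = 162.
Intersecting the two: 162 ≤ x < 186.

162 ≤ x < 186 ft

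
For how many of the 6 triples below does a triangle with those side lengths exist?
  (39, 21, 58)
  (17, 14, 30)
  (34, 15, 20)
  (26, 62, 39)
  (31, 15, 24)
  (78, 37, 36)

5

(21,39,58): 21+39 > 58 → valid
(14,17,30): 14+17 > 30 → valid
(15,20,34): 15+20 > 34 → valid
(26,39,62): 26+39 > 62 → valid
(15,24,31): 15+24 > 31 → valid
(36,37,78): 36+37 ≤ 78 → not valid
5 of the 6 triples form a triangle.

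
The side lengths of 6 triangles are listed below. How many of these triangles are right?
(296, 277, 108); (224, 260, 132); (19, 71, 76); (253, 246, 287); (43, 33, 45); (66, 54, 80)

1

(296,277,108): 108²+277² = 88393 > 87616 = 296² → acute
(224,260,132): 132²+224² = 67600 = 260² → right
(19,71,76): 19²+71² = 5402 < 5776 = 76² → obtuse
(253,246,287): 246²+253² = 124525 > 82369 = 287² → acute
(43,33,45): 33²+43² = 2938 > 2025 = 45² → acute
(66,54,80): 54²+66² = 7272 > 6400 = 80² → acute
1 of the 6 is right.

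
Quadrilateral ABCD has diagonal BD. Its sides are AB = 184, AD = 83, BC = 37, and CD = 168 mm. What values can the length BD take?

131 < BD < 205

From triangle ABD: |184 − 83| < BD < 184 + 83, i.e. 101 < BD < 267.
From triangle CBD: 131 < BD < 205.
Both must hold, so BD lies in the intersection.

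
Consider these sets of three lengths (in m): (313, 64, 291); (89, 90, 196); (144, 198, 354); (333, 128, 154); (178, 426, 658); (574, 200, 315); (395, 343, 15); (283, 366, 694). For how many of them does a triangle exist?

1

(64,291,313): 64+291 > 313 → valid
(89,90,196): 89+90 ≤ 196 → not valid
(144,198,354): 144+198 ≤ 354 → not valid
(128,154,333): 128+154 ≤ 333 → not valid
(178,426,658): 178+426 ≤ 658 → not valid
(200,315,574): 200+315 ≤ 574 → not valid
(15,343,395): 15+343 ≤ 395 → not valid
(283,366,694): 283+366 ≤ 694 → not valid
1 of the 8 triples forms a triangle.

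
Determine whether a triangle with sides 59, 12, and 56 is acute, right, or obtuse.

Compare the square of the longest side to the sum of squares of the other two: 12² + 56² = 3280 < 3481 = 59².

obtuse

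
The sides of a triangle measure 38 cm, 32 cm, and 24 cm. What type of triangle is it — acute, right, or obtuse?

Compare the square of the longest side to the sum of squares of the other two: 24² + 32² = 1600 > 1444 = 38².

acute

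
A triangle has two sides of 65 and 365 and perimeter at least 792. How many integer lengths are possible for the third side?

68

Triangle inequality: 300 < x < 430. Perimeter ≥ 792 gives x ≥ 792 − 65 − 365 = 362.
So 362 ≤ x < 430; integers 362 through 429: 68 values.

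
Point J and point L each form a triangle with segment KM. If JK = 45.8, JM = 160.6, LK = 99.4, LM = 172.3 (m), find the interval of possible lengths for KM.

From triangle JKM: |45.8 − 160.6| < KM < 45.8 + 160.6, i.e. 114.8 < KM < 206.4.
From triangle LKM: 72.9 < KM < 271.7.
Both must hold, so KM lies in the intersection.

114.8 < KM < 206.4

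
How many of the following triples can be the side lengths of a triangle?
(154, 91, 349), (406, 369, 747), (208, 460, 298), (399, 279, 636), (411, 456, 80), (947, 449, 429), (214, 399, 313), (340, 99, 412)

6

(91,154,349): 91+154 ≤ 349 → not valid
(369,406,747): 369+406 > 747 → valid
(208,298,460): 208+298 > 460 → valid
(279,399,636): 279+399 > 636 → valid
(80,411,456): 80+411 > 456 → valid
(429,449,947): 429+449 ≤ 947 → not valid
(214,313,399): 214+313 > 399 → valid
(99,340,412): 99+340 > 412 → valid
6 of the 8 triples form a triangle.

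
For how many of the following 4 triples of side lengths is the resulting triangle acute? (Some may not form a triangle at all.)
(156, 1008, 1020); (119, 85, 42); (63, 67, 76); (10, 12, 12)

(156,1008,1020): 156²+1008² = 1040400 = 1020² → right
(119,85,42): 42²+85² = 8989 < 14161 = 119² → obtuse
(63,67,76): 63²+67² = 8458 > 5776 = 76² → acute
(10,12,12): 10²+12² = 244 > 144 = 12² → acute
2 of the 4 are acute.

2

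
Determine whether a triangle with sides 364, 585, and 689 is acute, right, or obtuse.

right

Compare the square of the longest side to the sum of squares of the other two: 364² + 585² = 474721 = 689².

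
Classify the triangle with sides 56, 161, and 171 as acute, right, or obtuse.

Compare the square of the longest side to the sum of squares of the other two: 56² + 161² = 29057 < 29241 = 171².

obtuse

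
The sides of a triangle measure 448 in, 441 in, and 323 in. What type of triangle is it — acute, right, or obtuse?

Compare the square of the longest side to the sum of squares of the other two: 323² + 441² = 298810 > 200704 = 448².

acute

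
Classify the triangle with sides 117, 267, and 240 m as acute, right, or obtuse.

right

Compare the square of the longest side to the sum of squares of the other two: 117² + 240² = 71289 = 267².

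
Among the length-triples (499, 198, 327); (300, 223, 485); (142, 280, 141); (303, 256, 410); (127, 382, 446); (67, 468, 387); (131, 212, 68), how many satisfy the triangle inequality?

5

(198,327,499): 198+327 > 499 → valid
(223,300,485): 223+300 > 485 → valid
(141,142,280): 141+142 > 280 → valid
(256,303,410): 256+303 > 410 → valid
(127,382,446): 127+382 > 446 → valid
(67,387,468): 67+387 ≤ 468 → not valid
(68,131,212): 68+131 ≤ 212 → not valid
5 of the 7 triples form a triangle.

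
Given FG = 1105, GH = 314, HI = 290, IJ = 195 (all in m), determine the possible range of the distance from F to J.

306 ≤ FJ ≤ 1904 m

The maximum is all hops collinear in one direction: 1105 + 314 + 290 + 195 = 1904.
The longest hop is 1105; the others sum to 799. Folding the others back against it leaves at least 1105 − 799 = 306.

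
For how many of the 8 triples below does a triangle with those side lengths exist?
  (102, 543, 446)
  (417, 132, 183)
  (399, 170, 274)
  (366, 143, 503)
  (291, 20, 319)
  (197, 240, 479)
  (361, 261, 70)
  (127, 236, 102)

(102,446,543): 102+446 > 543 → valid
(132,183,417): 132+183 ≤ 417 → not valid
(170,274,399): 170+274 > 399 → valid
(143,366,503): 143+366 > 503 → valid
(20,291,319): 20+291 ≤ 319 → not valid
(197,240,479): 197+240 ≤ 479 → not valid
(70,261,361): 70+261 ≤ 361 → not valid
(102,127,236): 102+127 ≤ 236 → not valid
3 of the 8 triples form a triangle.

3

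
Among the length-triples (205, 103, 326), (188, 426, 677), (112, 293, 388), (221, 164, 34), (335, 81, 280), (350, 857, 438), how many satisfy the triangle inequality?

2

(103,205,326): 103+205 ≤ 326 → not valid
(188,426,677): 188+426 ≤ 677 → not valid
(112,293,388): 112+293 > 388 → valid
(34,164,221): 34+164 ≤ 221 → not valid
(81,280,335): 81+280 > 335 → valid
(350,438,857): 350+438 ≤ 857 → not valid
2 of the 6 triples form a triangle.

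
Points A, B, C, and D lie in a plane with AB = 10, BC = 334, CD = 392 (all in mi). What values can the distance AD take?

The maximum is all hops collinear in one direction: 10 + 334 + 392 = 736.
The longest hop is 392; the others sum to 344. Folding the others back against it leaves at least 392 − 344 = 48.

48 ≤ AD ≤ 736 mi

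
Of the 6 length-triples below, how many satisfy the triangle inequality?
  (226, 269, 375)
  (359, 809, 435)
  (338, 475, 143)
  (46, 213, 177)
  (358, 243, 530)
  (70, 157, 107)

5

(226,269,375): 226+269 > 375 → valid
(359,435,809): 359+435 ≤ 809 → not valid
(143,338,475): 143+338 > 475 → valid
(46,177,213): 46+177 > 213 → valid
(243,358,530): 243+358 > 530 → valid
(70,107,157): 70+107 > 157 → valid
5 of the 6 triples form a triangle.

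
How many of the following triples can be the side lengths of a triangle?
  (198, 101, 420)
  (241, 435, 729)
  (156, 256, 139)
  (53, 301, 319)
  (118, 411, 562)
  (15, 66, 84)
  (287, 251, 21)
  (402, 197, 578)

(101,198,420): 101+198 ≤ 420 → not valid
(241,435,729): 241+435 ≤ 729 → not valid
(139,156,256): 139+156 > 256 → valid
(53,301,319): 53+301 > 319 → valid
(118,411,562): 118+411 ≤ 562 → not valid
(15,66,84): 15+66 ≤ 84 → not valid
(21,251,287): 21+251 ≤ 287 → not valid
(197,402,578): 197+402 > 578 → valid
3 of the 8 triples form a triangle.

3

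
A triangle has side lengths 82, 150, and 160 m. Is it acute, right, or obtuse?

acute

Compare the square of the longest side to the sum of squares of the other two: 82² + 150² = 29224 > 25600 = 160².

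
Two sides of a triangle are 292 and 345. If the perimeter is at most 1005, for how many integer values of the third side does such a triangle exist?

315

Triangle inequality: 53 < x < 637. Perimeter ≤ 1005 gives x ≤ 1005 − 292 − 345 = 368.
So 53 < x ≤ 368; integers 54 through 368: 315 values.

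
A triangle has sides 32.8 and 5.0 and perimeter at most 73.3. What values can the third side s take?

27.8 < s ≤ 35.5

Triangle inequality alone gives 27.8 < s < 37.8.
The perimeter condition gives s ≤ 73.3 − 32.8 − 5.0 = 35.5.
Intersecting the two: 27.8 < s ≤ 35.5.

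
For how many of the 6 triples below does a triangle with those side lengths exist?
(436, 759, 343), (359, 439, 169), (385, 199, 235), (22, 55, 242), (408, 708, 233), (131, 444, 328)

4

(343,436,759): 343+436 > 759 → valid
(169,359,439): 169+359 > 439 → valid
(199,235,385): 199+235 > 385 → valid
(22,55,242): 22+55 ≤ 242 → not valid
(233,408,708): 233+408 ≤ 708 → not valid
(131,328,444): 131+328 > 444 → valid
4 of the 6 triples form a triangle.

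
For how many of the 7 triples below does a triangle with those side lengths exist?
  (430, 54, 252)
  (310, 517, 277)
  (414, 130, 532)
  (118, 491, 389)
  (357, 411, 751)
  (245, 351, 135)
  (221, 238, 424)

(54,252,430): 54+252 ≤ 430 → not valid
(277,310,517): 277+310 > 517 → valid
(130,414,532): 130+414 > 532 → valid
(118,389,491): 118+389 > 491 → valid
(357,411,751): 357+411 > 751 → valid
(135,245,351): 135+245 > 351 → valid
(221,238,424): 221+238 > 424 → valid
6 of the 7 triples form a triangle.

6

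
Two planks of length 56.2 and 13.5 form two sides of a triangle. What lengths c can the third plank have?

By the triangle inequality, c must be less than 56.2 + 13.5 = 69.7 and greater than |56.2 − 13.5| = 42.7.

42.7 < c < 69.7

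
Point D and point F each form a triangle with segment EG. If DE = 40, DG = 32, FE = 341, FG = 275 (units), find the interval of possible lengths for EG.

From triangle DEG: |40 − 32| < EG < 40 + 32, i.e. 8 < EG < 72.
From triangle FEG: 66 < EG < 616.
Both must hold, so EG lies in the intersection.

66 < EG < 72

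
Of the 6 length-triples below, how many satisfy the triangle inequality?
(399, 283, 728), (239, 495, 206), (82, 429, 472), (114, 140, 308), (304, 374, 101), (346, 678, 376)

(283,399,728): 283+399 ≤ 728 → not valid
(206,239,495): 206+239 ≤ 495 → not valid
(82,429,472): 82+429 > 472 → valid
(114,140,308): 114+140 ≤ 308 → not valid
(101,304,374): 101+304 > 374 → valid
(346,376,678): 346+376 > 678 → valid
3 of the 6 triples form a triangle.

3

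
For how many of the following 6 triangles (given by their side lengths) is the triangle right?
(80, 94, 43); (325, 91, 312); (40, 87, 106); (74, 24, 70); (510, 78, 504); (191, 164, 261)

(80,94,43): 43²+80² = 8249 < 8836 = 94² → obtuse
(325,91,312): 91²+312² = 105625 = 325² → right
(40,87,106): 40²+87² = 9169 < 11236 = 106² → obtuse
(74,24,70): 24²+70² = 5476 = 74² → right
(510,78,504): 78²+504² = 260100 = 510² → right
(191,164,261): 164²+191² = 63377 < 68121 = 261² → obtuse
3 of the 6 are right.

3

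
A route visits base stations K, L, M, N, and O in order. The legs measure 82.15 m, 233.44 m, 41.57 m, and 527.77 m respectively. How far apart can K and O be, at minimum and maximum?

The maximum is all hops collinear in one direction: 82.15 + 233.44 + 41.57 + 527.77 = 884.93.
The longest hop is 527.77; the others sum to 357.16. Folding the others back against it leaves at least 527.77 − 357.16 = 170.61.

170.61 ≤ KO ≤ 884.93 m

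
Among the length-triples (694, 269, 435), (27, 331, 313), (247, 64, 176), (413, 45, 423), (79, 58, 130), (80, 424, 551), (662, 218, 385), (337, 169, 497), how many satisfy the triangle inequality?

(269,435,694): 269+435 > 694 → valid
(27,313,331): 27+313 > 331 → valid
(64,176,247): 64+176 ≤ 247 → not valid
(45,413,423): 45+413 > 423 → valid
(58,79,130): 58+79 > 130 → valid
(80,424,551): 80+424 ≤ 551 → not valid
(218,385,662): 218+385 ≤ 662 → not valid
(169,337,497): 169+337 > 497 → valid
5 of the 8 triples form a triangle.

5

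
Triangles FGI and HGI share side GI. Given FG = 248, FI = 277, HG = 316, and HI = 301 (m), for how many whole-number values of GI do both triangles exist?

From triangle FGI: 29 < GI < 525.
From triangle HGI: 15 < GI < 617.
Intersection: 29 < GI < 525, so integers 30 through 524: 495 values.

495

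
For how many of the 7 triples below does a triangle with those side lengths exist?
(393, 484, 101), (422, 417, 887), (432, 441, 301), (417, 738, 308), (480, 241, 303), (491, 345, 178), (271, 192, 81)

5

(101,393,484): 101+393 > 484 → valid
(417,422,887): 417+422 ≤ 887 → not valid
(301,432,441): 301+432 > 441 → valid
(308,417,738): 308+417 ≤ 738 → not valid
(241,303,480): 241+303 > 480 → valid
(178,345,491): 178+345 > 491 → valid
(81,192,271): 81+192 > 271 → valid
5 of the 7 triples form a triangle.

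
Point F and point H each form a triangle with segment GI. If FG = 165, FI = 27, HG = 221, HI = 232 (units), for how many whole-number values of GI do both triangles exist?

53

From triangle FGI: 138 < GI < 192.
From triangle HGI: 11 < GI < 453.
Intersection: 138 < GI < 192, so integers 139 through 191: 53 values.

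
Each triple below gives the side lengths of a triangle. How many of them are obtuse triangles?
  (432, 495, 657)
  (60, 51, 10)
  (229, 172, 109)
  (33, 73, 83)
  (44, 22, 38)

(432,495,657): 432²+495² = 431649 = 657² → right
(60,51,10): 10²+51² = 2701 < 3600 = 60² → obtuse
(229,172,109): 109²+172² = 41465 < 52441 = 229² → obtuse
(33,73,83): 33²+73² = 6418 < 6889 = 83² → obtuse
(44,22,38): 22²+38² = 1928 < 1936 = 44² → obtuse
4 of the 5 are obtuse.

4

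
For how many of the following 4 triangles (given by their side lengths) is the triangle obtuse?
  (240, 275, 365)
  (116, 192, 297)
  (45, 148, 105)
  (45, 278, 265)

3

(240,275,365): 240²+275² = 133225 = 365² → right
(116,192,297): 116²+192² = 50320 < 88209 = 297² → obtuse
(45,148,105): 45²+105² = 13050 < 21904 = 148² → obtuse
(45,278,265): 45²+265² = 72250 < 77284 = 278² → obtuse
3 of the 4 are obtuse.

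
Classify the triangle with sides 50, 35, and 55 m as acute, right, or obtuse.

Compare the square of the longest side to the sum of squares of the other two: 35² + 50² = 3725 > 3025 = 55².

acute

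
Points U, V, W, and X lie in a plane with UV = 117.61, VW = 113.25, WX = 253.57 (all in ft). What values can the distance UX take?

The maximum is all hops collinear in one direction: 117.61 + 113.25 + 253.57 = 484.43.
The longest hop is 253.57; the others sum to 230.86. Folding the others back against it leaves at least 253.57 − 230.86 = 22.71.

22.71 ≤ UX ≤ 484.43 ft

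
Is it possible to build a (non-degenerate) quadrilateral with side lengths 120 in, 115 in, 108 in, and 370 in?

For a quadrilateral, each side must be shorter than the sum of the others.
Here the longest side is 370, but the remaining 3 sides sum to only 343.

No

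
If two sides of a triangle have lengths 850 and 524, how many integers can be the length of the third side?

1047

The third side lies in the open interval (326, 1374).
Integers from 327 to 1373 inclusive: 1373 − 327 + 1 = 1047.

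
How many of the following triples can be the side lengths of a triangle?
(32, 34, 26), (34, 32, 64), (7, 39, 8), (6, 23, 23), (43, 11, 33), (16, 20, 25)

5

(26,32,34): 26+32 > 34 → valid
(32,34,64): 32+34 > 64 → valid
(7,8,39): 7+8 ≤ 39 → not valid
(6,23,23): 6+23 > 23 → valid
(11,33,43): 11+33 > 43 → valid
(16,20,25): 16+20 > 25 → valid
5 of the 6 triples form a triangle.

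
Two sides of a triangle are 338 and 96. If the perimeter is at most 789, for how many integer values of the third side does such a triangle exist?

113

Triangle inequality: 242 < x < 434. Perimeter ≤ 789 gives x ≤ 789 − 338 − 96 = 355.
So 242 < x ≤ 355; integers 243 through 355: 113 values.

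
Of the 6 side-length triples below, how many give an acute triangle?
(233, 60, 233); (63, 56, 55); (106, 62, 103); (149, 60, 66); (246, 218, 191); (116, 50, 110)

(233,60,233): 60²+233² = 57889 > 54289 = 233² → acute
(63,56,55): 55²+56² = 6161 > 3969 = 63² → acute
(106,62,103): 62²+103² = 14453 > 11236 = 106² → acute
(149,60,66): 60+66 ≤ 149, not a triangle
(246,218,191): 191²+218² = 84005 > 60516 = 246² → acute
(116,50,110): 50²+110² = 14600 > 13456 = 116² → acute
5 of the 6 are acute.

5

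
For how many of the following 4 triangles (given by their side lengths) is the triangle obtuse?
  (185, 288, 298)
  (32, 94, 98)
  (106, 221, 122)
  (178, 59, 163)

(185,288,298): 185²+288² = 117169 > 88804 = 298² → acute
(32,94,98): 32²+94² = 9860 > 9604 = 98² → acute
(106,221,122): 106²+122² = 26120 < 48841 = 221² → obtuse
(178,59,163): 59²+163² = 30050 < 31684 = 178² → obtuse
2 of the 4 are obtuse.

2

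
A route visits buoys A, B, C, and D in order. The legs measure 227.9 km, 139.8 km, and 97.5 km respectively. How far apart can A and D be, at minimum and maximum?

The maximum is all hops collinear in one direction: 227.9 + 139.8 + 97.5 = 465.2.
The longest hop is 227.9; the others sum to 237.3. Since 227.9 ≤ 237.3, the path can fold back on itself completely, so the minimum distance is 0.

0 ≤ AD ≤ 465.2 km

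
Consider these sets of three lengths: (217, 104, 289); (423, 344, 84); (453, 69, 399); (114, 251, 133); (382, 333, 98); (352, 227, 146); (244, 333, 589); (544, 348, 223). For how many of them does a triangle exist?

(104,217,289): 104+217 > 289 → valid
(84,344,423): 84+344 > 423 → valid
(69,399,453): 69+399 > 453 → valid
(114,133,251): 114+133 ≤ 251 → not valid
(98,333,382): 98+333 > 382 → valid
(146,227,352): 146+227 > 352 → valid
(244,333,589): 244+333 ≤ 589 → not valid
(223,348,544): 223+348 > 544 → valid
6 of the 8 triples form a triangle.

6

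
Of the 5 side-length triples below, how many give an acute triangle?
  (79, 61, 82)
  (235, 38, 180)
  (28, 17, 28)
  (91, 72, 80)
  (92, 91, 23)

(79,61,82): 61²+79² = 9962 > 6724 = 82² → acute
(235,38,180): 38+180 ≤ 235, not a triangle
(28,17,28): 17²+28² = 1073 > 784 = 28² → acute
(91,72,80): 72²+80² = 11584 > 8281 = 91² → acute
(92,91,23): 23²+91² = 8810 > 8464 = 92² → acute
4 of the 5 are acute.

4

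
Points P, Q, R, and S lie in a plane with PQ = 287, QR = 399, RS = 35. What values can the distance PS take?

The maximum is all hops collinear in one direction: 287 + 399 + 35 = 721.
The longest hop is 399; the others sum to 322. Folding the others back against it leaves at least 399 − 322 = 77.

77 ≤ PS ≤ 721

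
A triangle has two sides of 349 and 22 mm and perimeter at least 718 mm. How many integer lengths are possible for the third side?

Triangle inequality: 327 < x < 371. Perimeter ≥ 718 gives x ≥ 718 − 349 − 22 = 347.
So 347 ≤ x < 371; integers 347 through 370: 24 values.

24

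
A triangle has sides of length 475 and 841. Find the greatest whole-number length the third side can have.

The third side must be strictly less than 475 + 841 = 1316.
The largest integer below 1316 is 1315.

1315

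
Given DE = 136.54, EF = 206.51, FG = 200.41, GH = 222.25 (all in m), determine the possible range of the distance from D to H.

0 ≤ DH ≤ 765.71 m

The maximum is all hops collinear in one direction: 136.54 + 206.51 + 200.41 + 222.25 = 765.71.
The longest hop is 222.25; the others sum to 543.46. Since 222.25 ≤ 543.46, the path can fold back on itself completely, so the minimum distance is 0.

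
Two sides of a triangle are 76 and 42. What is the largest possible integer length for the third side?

117

The third side must be strictly less than 76 + 42 = 118.
The largest integer below 118 is 117.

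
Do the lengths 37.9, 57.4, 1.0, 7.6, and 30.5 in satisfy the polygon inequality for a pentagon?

A pentagon exists iff every side is shorter than the sum of the others — equivalently, the longest side is less than the sum of the rest.
Longest side 57.4 < 77.0 (sum of the remaining 4), so yes.

Yes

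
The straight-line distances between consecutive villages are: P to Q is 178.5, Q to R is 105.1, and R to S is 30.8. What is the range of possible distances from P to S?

42.6 ≤ PS ≤ 314.4

The maximum is all hops collinear in one direction: 178.5 + 105.1 + 30.8 = 314.4.
The longest hop is 178.5; the others sum to 135.9. Folding the others back against it leaves at least 178.5 − 135.9 = 42.6.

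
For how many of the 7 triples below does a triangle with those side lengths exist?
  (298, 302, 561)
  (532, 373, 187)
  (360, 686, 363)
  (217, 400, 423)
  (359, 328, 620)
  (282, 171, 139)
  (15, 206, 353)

(298,302,561): 298+302 > 561 → valid
(187,373,532): 187+373 > 532 → valid
(360,363,686): 360+363 > 686 → valid
(217,400,423): 217+400 > 423 → valid
(328,359,620): 328+359 > 620 → valid
(139,171,282): 139+171 > 282 → valid
(15,206,353): 15+206 ≤ 353 → not valid
6 of the 7 triples form a triangle.

6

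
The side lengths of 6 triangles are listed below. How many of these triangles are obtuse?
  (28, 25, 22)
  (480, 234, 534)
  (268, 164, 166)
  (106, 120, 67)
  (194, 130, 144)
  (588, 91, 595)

1

(28,25,22): 22²+25² = 1109 > 784 = 28² → acute
(480,234,534): 234²+480² = 285156 = 534² → right
(268,164,166): 164²+166² = 54452 < 71824 = 268² → obtuse
(106,120,67): 67²+106² = 15725 > 14400 = 120² → acute
(194,130,144): 130²+144² = 37636 = 194² → right
(588,91,595): 91²+588² = 354025 = 595² → right
1 of the 6 is obtuse.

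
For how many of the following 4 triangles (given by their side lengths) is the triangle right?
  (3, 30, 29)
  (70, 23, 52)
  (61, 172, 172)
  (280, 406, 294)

(3,30,29): 3²+29² = 850 < 900 = 30² → obtuse
(70,23,52): 23²+52² = 3233 < 4900 = 70² → obtuse
(61,172,172): 61²+172² = 33305 > 29584 = 172² → acute
(280,406,294): 280²+294² = 164836 = 406² → right
1 of the 4 is right.

1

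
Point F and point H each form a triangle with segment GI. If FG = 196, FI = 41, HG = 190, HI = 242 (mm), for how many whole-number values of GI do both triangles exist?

81

From triangle FGI: 155 < GI < 237.
From triangle HGI: 52 < GI < 432.
Intersection: 155 < GI < 237, so integers 156 through 236: 81 values.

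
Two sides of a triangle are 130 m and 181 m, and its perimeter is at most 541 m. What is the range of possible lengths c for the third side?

Triangle inequality alone gives 51 < c < 311.
The perimeter condition gives c ≤ 541 − 130 − 181 = 230.
Intersecting the two: 51 < c ≤ 230.

51 < c ≤ 230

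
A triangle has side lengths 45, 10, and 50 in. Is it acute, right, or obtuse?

obtuse

Compare the square of the longest side to the sum of squares of the other two: 10² + 45² = 2125 < 2500 = 50².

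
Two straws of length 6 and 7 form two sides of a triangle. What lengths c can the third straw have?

By the triangle inequality, c must be less than 6 + 7 = 13 and greater than |6 − 7| = 1.

1 < c < 13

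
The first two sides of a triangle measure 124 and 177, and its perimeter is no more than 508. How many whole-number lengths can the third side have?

Triangle inequality: 53 < x < 301. Perimeter ≤ 508 gives x ≤ 508 − 124 − 177 = 207.
So 53 < x ≤ 207; integers 54 through 207: 154 values.

154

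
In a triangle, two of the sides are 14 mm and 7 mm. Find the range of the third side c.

7 < c < 21 (mm)

By the triangle inequality, c must be less than 14 + 7 = 21 and greater than |14 − 7| = 7.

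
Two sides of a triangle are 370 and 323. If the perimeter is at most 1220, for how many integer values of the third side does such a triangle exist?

480

Triangle inequality: 47 < x < 693. Perimeter ≤ 1220 gives x ≤ 1220 − 370 − 323 = 527.
So 47 < x ≤ 527; integers 48 through 527: 480 values.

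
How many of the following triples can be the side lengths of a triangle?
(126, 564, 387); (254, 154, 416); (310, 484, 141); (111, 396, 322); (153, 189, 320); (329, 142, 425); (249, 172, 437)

(126,387,564): 126+387 ≤ 564 → not valid
(154,254,416): 154+254 ≤ 416 → not valid
(141,310,484): 141+310 ≤ 484 → not valid
(111,322,396): 111+322 > 396 → valid
(153,189,320): 153+189 > 320 → valid
(142,329,425): 142+329 > 425 → valid
(172,249,437): 172+249 ≤ 437 → not valid
3 of the 7 triples form a triangle.

3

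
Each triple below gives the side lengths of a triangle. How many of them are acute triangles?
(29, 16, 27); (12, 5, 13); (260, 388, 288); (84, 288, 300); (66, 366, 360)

(29,16,27): 16²+27² = 985 > 841 = 29² → acute
(12,5,13): 5²+12² = 169 = 13² → right
(260,388,288): 260²+288² = 150544 = 388² → right
(84,288,300): 84²+288² = 90000 = 300² → right
(66,366,360): 66²+360² = 133956 = 366² → right
1 of the 5 is acute.

1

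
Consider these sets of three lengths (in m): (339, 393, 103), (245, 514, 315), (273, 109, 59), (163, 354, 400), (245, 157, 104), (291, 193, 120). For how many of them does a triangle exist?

5

(103,339,393): 103+339 > 393 → valid
(245,315,514): 245+315 > 514 → valid
(59,109,273): 59+109 ≤ 273 → not valid
(163,354,400): 163+354 > 400 → valid
(104,157,245): 104+157 > 245 → valid
(120,193,291): 120+193 > 291 → valid
5 of the 6 triples form a triangle.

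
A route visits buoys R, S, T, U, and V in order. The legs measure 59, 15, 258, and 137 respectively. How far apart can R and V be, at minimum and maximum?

47 ≤ RV ≤ 469

The maximum is all hops collinear in one direction: 59 + 15 + 258 + 137 = 469.
The longest hop is 258; the others sum to 211. Folding the others back against it leaves at least 258 − 211 = 47.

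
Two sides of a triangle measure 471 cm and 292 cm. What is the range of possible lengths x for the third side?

179 < x < 763

By the triangle inequality, x must be less than 471 + 292 = 763 and greater than |471 − 292| = 179.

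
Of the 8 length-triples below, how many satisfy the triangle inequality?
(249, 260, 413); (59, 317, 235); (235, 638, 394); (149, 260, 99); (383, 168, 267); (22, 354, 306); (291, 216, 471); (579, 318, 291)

(249,260,413): 249+260 > 413 → valid
(59,235,317): 59+235 ≤ 317 → not valid
(235,394,638): 235+394 ≤ 638 → not valid
(99,149,260): 99+149 ≤ 260 → not valid
(168,267,383): 168+267 > 383 → valid
(22,306,354): 22+306 ≤ 354 → not valid
(216,291,471): 216+291 > 471 → valid
(291,318,579): 291+318 > 579 → valid
4 of the 8 triples form a triangle.

4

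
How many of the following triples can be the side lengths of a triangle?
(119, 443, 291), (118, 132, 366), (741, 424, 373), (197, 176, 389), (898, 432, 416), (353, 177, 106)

1

(119,291,443): 119+291 ≤ 443 → not valid
(118,132,366): 118+132 ≤ 366 → not valid
(373,424,741): 373+424 > 741 → valid
(176,197,389): 176+197 ≤ 389 → not valid
(416,432,898): 416+432 ≤ 898 → not valid
(106,177,353): 106+177 ≤ 353 → not valid
1 of the 6 triples forms a triangle.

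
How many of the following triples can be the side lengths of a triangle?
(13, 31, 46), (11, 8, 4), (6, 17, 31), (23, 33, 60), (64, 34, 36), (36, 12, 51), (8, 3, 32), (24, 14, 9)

(13,31,46): 13+31 ≤ 46 → not valid
(4,8,11): 4+8 > 11 → valid
(6,17,31): 6+17 ≤ 31 → not valid
(23,33,60): 23+33 ≤ 60 → not valid
(34,36,64): 34+36 > 64 → valid
(12,36,51): 12+36 ≤ 51 → not valid
(3,8,32): 3+8 ≤ 32 → not valid
(9,14,24): 9+14 ≤ 24 → not valid
2 of the 8 triples form a triangle.

2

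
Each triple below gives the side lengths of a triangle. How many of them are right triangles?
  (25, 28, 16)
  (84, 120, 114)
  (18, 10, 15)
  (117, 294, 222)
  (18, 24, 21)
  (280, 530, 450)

(25,28,16): 16²+25² = 881 > 784 = 28² → acute
(84,120,114): 84²+114² = 20052 > 14400 = 120² → acute
(18,10,15): 10²+15² = 325 > 324 = 18² → acute
(117,294,222): 117²+222² = 62973 < 86436 = 294² → obtuse
(18,24,21): 18²+21² = 765 > 576 = 24² → acute
(280,530,450): 280²+450² = 280900 = 530² → right
1 of the 6 is right.

1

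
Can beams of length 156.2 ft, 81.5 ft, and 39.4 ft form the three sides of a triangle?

The longest side is 156.2, but the other two sum to only 120.9.
120.9 < 156.2, so the triangle inequality fails.

No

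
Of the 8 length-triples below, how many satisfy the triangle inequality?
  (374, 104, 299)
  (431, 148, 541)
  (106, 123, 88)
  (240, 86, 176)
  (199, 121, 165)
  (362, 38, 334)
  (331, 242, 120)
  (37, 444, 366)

7

(104,299,374): 104+299 > 374 → valid
(148,431,541): 148+431 > 541 → valid
(88,106,123): 88+106 > 123 → valid
(86,176,240): 86+176 > 240 → valid
(121,165,199): 121+165 > 199 → valid
(38,334,362): 38+334 > 362 → valid
(120,242,331): 120+242 > 331 → valid
(37,366,444): 37+366 ≤ 444 → not valid
7 of the 8 triples form a triangle.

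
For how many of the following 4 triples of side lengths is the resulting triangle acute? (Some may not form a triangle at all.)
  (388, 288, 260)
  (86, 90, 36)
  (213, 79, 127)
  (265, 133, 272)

2

(388,288,260): 260²+288² = 150544 = 388² → right
(86,90,36): 36²+86² = 8692 > 8100 = 90² → acute
(213,79,127): 79+127 ≤ 213, not a triangle
(265,133,272): 133²+265² = 87914 > 73984 = 272² → acute
2 of the 4 are acute.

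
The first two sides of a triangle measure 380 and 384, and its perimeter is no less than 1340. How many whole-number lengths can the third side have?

188

Triangle inequality: 4 < x < 764. Perimeter ≥ 1340 gives x ≥ 1340 − 380 − 384 = 576.
So 576 ≤ x < 764; integers 576 through 763: 188 values.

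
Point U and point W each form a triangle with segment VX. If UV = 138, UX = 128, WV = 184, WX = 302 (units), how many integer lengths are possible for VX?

147

From triangle UVX: 10 < VX < 266.
From triangle WVX: 118 < VX < 486.
Intersection: 118 < VX < 266, so integers 119 through 265: 147 values.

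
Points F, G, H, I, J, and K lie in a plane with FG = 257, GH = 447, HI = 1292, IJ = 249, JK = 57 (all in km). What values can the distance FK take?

282 ≤ FK ≤ 2302 km

The maximum is all hops collinear in one direction: 257 + 447 + 1292 + 249 + 57 = 2302.
The longest hop is 1292; the others sum to 1010. Folding the others back against it leaves at least 1292 − 1010 = 282.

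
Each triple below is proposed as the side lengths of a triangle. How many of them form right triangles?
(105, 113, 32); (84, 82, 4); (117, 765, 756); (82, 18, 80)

2

(105,113,32): 32²+105² = 12049 < 12769 = 113² → obtuse
(84,82,4): 4²+82² = 6740 < 7056 = 84² → obtuse
(117,765,756): 117²+756² = 585225 = 765² → right
(82,18,80): 18²+80² = 6724 = 82² → right
2 of the 4 are right.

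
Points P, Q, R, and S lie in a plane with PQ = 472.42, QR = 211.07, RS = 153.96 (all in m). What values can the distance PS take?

The maximum is all hops collinear in one direction: 472.42 + 211.07 + 153.96 = 837.45.
The longest hop is 472.42; the others sum to 365.03. Folding the others back against it leaves at least 472.42 − 365.03 = 107.39.

107.39 ≤ PS ≤ 837.45 m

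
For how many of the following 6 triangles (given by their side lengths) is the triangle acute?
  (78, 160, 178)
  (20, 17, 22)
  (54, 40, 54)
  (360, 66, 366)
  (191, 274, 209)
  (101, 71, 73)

(78,160,178): 78²+160² = 31684 = 178² → right
(20,17,22): 17²+20² = 689 > 484 = 22² → acute
(54,40,54): 40²+54² = 4516 > 2916 = 54² → acute
(360,66,366): 66²+360² = 133956 = 366² → right
(191,274,209): 191²+209² = 80162 > 75076 = 274² → acute
(101,71,73): 71²+73² = 10370 > 10201 = 101² → acute
4 of the 6 are acute.

4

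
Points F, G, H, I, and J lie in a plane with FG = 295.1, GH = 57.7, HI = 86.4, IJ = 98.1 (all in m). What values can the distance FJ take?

52.9 ≤ FJ ≤ 537.3 m

The maximum is all hops collinear in one direction: 295.1 + 57.7 + 86.4 + 98.1 = 537.3.
The longest hop is 295.1; the others sum to 242.2. Folding the others back against it leaves at least 295.1 − 242.2 = 52.9.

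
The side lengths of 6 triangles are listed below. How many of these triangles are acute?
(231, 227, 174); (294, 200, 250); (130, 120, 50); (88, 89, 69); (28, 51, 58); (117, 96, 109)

(231,227,174): 174²+227² = 81805 > 53361 = 231² → acute
(294,200,250): 200²+250² = 102500 > 86436 = 294² → acute
(130,120,50): 50²+120² = 16900 = 130² → right
(88,89,69): 69²+88² = 12505 > 7921 = 89² → acute
(28,51,58): 28²+51² = 3385 > 3364 = 58² → acute
(117,96,109): 96²+109² = 21097 > 13689 = 117² → acute
5 of the 6 are acute.

5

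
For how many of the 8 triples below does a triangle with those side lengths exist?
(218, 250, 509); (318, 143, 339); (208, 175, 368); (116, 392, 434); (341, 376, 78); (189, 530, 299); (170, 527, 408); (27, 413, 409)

(218,250,509): 218+250 ≤ 509 → not valid
(143,318,339): 143+318 > 339 → valid
(175,208,368): 175+208 > 368 → valid
(116,392,434): 116+392 > 434 → valid
(78,341,376): 78+341 > 376 → valid
(189,299,530): 189+299 ≤ 530 → not valid
(170,408,527): 170+408 > 527 → valid
(27,409,413): 27+409 > 413 → valid
6 of the 8 triples form a triangle.

6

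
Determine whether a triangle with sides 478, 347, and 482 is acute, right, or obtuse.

Compare the square of the longest side to the sum of squares of the other two: 347² + 478² = 348893 > 232324 = 482².

acute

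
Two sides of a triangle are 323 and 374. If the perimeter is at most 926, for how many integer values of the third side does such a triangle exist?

Triangle inequality: 51 < x < 697. Perimeter ≤ 926 gives x ≤ 926 − 323 − 374 = 229.
So 51 < x ≤ 229; integers 52 through 229: 178 values.

178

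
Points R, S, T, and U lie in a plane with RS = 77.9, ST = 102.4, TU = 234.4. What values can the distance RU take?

54.1 ≤ RU ≤ 414.7

The maximum is all hops collinear in one direction: 77.9 + 102.4 + 234.4 = 414.7.
The longest hop is 234.4; the others sum to 180.3. Folding the others back against it leaves at least 234.4 − 180.3 = 54.1.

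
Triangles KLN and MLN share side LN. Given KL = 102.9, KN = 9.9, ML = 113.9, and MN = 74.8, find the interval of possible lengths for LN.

93.0 < LN < 112.8

From triangle KLN: |102.9 − 9.9| < LN < 102.9 + 9.9, i.e. 93.0 < LN < 112.8.
From triangle MLN: 39.1 < LN < 188.7.
Both must hold, so LN lies in the intersection.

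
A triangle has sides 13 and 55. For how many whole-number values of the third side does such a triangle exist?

The third side lies in the open interval (42, 68).
Integers from 43 to 67 inclusive: 67 − 43 + 1 = 25.

25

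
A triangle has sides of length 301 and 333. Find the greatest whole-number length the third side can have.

The third side must be strictly less than 301 + 333 = 634.
The largest integer below 634 is 633.

633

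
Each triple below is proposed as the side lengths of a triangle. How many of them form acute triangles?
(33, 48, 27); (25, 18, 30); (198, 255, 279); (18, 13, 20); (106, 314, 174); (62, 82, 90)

(33,48,27): 27²+33² = 1818 < 2304 = 48² → obtuse
(25,18,30): 18²+25² = 949 > 900 = 30² → acute
(198,255,279): 198²+255² = 104229 > 77841 = 279² → acute
(18,13,20): 13²+18² = 493 > 400 = 20² → acute
(106,314,174): 106+174 ≤ 314, not a triangle
(62,82,90): 62²+82² = 10568 > 8100 = 90² → acute
4 of the 6 are acute.

4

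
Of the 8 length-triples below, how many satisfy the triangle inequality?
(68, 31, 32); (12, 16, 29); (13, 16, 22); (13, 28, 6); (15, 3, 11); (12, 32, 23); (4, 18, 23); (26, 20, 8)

(31,32,68): 31+32 ≤ 68 → not valid
(12,16,29): 12+16 ≤ 29 → not valid
(13,16,22): 13+16 > 22 → valid
(6,13,28): 6+13 ≤ 28 → not valid
(3,11,15): 3+11 ≤ 15 → not valid
(12,23,32): 12+23 > 32 → valid
(4,18,23): 4+18 ≤ 23 → not valid
(8,20,26): 8+20 > 26 → valid
3 of the 8 triples form a triangle.

3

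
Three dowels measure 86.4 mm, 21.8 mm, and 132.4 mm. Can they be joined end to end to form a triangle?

The longest side is 132.4, but the other two sum to only 108.2.
108.2 < 132.4, so the triangle inequality fails.

No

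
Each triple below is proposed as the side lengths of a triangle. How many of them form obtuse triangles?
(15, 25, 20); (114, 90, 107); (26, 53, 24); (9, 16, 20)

1

(15,25,20): 15²+20² = 625 = 25² → right
(114,90,107): 90²+107² = 19549 > 12996 = 114² → acute
(26,53,24): 24+26 ≤ 53, not a triangle
(9,16,20): 9²+16² = 337 < 400 = 20² → obtuse
1 of the 4 is obtuse.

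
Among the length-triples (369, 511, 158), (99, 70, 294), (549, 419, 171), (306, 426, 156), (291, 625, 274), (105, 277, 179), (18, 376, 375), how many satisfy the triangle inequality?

(158,369,511): 158+369 > 511 → valid
(70,99,294): 70+99 ≤ 294 → not valid
(171,419,549): 171+419 > 549 → valid
(156,306,426): 156+306 > 426 → valid
(274,291,625): 274+291 ≤ 625 → not valid
(105,179,277): 105+179 > 277 → valid
(18,375,376): 18+375 > 376 → valid
5 of the 7 triples form a triangle.

5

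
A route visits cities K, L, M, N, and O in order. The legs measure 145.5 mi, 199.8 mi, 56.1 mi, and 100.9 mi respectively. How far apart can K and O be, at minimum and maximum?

0 ≤ KO ≤ 502.3 mi

The maximum is all hops collinear in one direction: 145.5 + 199.8 + 56.1 + 100.9 = 502.3.
The longest hop is 199.8; the others sum to 302.5. Since 199.8 ≤ 302.5, the path can fold back on itself completely, so the minimum distance is 0.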